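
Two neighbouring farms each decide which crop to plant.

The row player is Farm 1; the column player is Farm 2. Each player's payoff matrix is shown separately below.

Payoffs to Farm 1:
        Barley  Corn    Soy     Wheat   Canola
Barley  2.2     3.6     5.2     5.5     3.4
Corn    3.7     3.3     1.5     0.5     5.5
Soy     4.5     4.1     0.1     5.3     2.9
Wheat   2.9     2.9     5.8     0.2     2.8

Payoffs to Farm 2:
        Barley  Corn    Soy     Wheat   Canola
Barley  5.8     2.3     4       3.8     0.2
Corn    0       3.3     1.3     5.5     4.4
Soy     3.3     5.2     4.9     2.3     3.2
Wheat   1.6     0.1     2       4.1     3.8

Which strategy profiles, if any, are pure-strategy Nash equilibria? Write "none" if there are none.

Pure NE: (Soy, Corn)

Farm 1 against Barley: payoffs 2.2, 3.7, 4.5, 2.9 → best response Soy.
Farm 1 against Corn: payoffs 3.6, 3.3, 4.1, 2.9 → best response Soy.
Farm 1 against Soy: payoffs 5.2, 1.5, 0.1, 5.8 → best response Wheat.
Farm 1 against Wheat: payoffs 5.5, 0.5, 5.3, 0.2 → best response Barley.
Farm 1 against Canola: payoffs 3.4, 5.5, 2.9, 2.8 → best response Corn.
Farm 2 against Barley: payoffs 5.8, 2.3, 4, 3.8, 0.2 → best response Barley.
Farm 2 against Corn: payoffs 0, 3.3, 1.3, 5.5, 4.4 → best response Wheat.
Farm 2 against Soy: payoffs 3.3, 5.2, 4.9, 2.3, 3.2 → best response Corn.
Farm 2 against Wheat: payoffs 1.6, 0.1, 2, 4.1, 3.8 → best response Wheat.
Mutual best responses: (Soy, Corn).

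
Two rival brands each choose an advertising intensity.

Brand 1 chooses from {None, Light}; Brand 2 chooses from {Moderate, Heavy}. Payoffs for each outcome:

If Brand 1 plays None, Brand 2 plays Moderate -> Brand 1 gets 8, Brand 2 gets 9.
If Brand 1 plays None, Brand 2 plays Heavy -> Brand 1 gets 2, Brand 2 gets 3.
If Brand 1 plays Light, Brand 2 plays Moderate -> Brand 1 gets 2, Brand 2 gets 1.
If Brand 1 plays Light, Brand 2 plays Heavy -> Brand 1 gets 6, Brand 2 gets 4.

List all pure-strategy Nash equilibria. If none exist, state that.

(None, Moderate): Brand 1 gets 8, best alternative 2; Brand 2 gets 9, best alternative 3. No profitable deviation — NE.
(None, Heavy): Brand 1 can switch to Light (2 → 6). Not NE.
(Light, Moderate): Brand 1 can switch to None (2 → 8). Not NE.
(Light, Heavy): Brand 1 gets 6, best alternative 2; Brand 2 gets 4, best alternative 1. No profitable deviation — NE.

(None, Moderate) and (Light, Heavy)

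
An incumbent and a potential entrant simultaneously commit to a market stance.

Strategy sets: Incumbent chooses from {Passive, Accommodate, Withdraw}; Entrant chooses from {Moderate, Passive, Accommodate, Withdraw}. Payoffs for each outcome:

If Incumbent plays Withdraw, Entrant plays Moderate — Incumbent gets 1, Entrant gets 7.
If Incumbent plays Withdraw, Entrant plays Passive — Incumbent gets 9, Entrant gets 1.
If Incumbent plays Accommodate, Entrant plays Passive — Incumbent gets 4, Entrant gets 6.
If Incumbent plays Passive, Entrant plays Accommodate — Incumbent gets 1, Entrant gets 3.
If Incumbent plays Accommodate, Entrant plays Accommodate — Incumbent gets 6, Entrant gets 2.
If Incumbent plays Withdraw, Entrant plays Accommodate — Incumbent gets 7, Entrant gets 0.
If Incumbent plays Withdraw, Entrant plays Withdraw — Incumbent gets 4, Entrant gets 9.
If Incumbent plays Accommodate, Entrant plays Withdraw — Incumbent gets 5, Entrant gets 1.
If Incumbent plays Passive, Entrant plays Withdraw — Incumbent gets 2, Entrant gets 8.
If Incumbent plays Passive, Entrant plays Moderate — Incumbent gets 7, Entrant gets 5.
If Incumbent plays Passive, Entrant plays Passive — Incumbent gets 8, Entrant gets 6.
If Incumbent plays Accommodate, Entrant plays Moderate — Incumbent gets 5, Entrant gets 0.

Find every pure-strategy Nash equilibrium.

none

For each player, find the best response to each opponent profile; mutual best responses are the pure NE.
Incumbent against Moderate: payoffs 7, 5, 1 → best response Passive.
Incumbent against Passive: payoffs 8, 4, 9 → best response Withdraw.
Incumbent against Accommodate: payoffs 1, 6, 7 → best response Withdraw.
Incumbent against Withdraw: payoffs 2, 5, 4 → best response Accommodate.
Entrant against Passive: payoffs 5, 6, 3, 8 → best response Withdraw.
Entrant against Accommodate: payoffs 0, 6, 2, 1 → best response Passive.
Entrant against Withdraw: payoffs 7, 1, 0, 9 → best response Withdraw.
No profile is a mutual best response for all players.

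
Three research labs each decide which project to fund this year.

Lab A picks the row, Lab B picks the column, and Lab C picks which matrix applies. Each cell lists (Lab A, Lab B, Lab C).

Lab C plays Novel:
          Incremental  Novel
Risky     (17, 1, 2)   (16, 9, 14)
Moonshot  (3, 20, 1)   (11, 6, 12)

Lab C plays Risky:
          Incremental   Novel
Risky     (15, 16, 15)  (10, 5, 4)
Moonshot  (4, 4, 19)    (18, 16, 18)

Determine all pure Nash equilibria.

The pure Nash equilibria are (Risky, Incremental, Risky); (Risky, Novel, Novel); (Moonshot, Novel, Risky).

Check each profile: it is a Nash equilibrium iff no player can strictly gain by switching unilaterally.
(Risky, Incremental, Novel): Lab B can switch to Novel (1 → 9). Not NE.
(Risky, Incremental, Risky): Lab A gets 15, best alternative 4; Lab B gets 16, best alternative 5; Lab C gets 15, best alternative 2. No profitable deviation — NE.
(Risky, Novel, Novel): Lab A gets 16, best alternative 11; Lab B gets 9, best alternative 1; Lab C gets 14, best alternative 4. No profitable deviation — NE.
(Risky, Novel, Risky): Lab A can switch to Moonshot (10 → 18). Not NE.
(Moonshot, Incremental, Novel): Lab A can switch to Risky (3 → 17). Not NE.
(Moonshot, Incremental, Risky): Lab A can switch to Risky (4 → 15). Not NE.
(Moonshot, Novel, Novel): Lab A can switch to Risky (11 → 16). Not NE.
(Moonshot, Novel, Risky): Lab A gets 18, best alternative 10; Lab B gets 16, best alternative 4; Lab C gets 18, best alternative 12. No profitable deviation — NE.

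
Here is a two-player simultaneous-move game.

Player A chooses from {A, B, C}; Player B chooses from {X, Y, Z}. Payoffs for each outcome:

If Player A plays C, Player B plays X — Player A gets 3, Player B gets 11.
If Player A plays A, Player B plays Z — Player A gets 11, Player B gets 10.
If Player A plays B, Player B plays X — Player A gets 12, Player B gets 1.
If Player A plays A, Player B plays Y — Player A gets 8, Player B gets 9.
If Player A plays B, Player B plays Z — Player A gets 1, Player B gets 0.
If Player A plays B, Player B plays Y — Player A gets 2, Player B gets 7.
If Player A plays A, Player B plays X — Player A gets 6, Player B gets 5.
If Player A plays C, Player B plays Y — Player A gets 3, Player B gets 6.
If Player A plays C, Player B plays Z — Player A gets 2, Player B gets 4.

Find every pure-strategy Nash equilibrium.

(A, X): Player A can switch to B (6 → 12). Not NE.
(A, Y): Player B can switch to Z (9 → 10). Not NE.
(A, Z): Player A gets 11, best alternative 2; Player B gets 10, best alternative 9. No profitable deviation — NE.
(B, X): Player B can switch to Y (1 → 7). Not NE.
(B, Y): Player A can switch to A (2 → 8). Not NE.
(B, Z): Player A can switch to A (1 → 11). Not NE.
(C, X): Player A can switch to A (3 → 6). Not NE.
(The remaining 2 profiles each have a profitable deviation by the same check.)

The unique pure-strategy Nash equilibrium is (A, Z).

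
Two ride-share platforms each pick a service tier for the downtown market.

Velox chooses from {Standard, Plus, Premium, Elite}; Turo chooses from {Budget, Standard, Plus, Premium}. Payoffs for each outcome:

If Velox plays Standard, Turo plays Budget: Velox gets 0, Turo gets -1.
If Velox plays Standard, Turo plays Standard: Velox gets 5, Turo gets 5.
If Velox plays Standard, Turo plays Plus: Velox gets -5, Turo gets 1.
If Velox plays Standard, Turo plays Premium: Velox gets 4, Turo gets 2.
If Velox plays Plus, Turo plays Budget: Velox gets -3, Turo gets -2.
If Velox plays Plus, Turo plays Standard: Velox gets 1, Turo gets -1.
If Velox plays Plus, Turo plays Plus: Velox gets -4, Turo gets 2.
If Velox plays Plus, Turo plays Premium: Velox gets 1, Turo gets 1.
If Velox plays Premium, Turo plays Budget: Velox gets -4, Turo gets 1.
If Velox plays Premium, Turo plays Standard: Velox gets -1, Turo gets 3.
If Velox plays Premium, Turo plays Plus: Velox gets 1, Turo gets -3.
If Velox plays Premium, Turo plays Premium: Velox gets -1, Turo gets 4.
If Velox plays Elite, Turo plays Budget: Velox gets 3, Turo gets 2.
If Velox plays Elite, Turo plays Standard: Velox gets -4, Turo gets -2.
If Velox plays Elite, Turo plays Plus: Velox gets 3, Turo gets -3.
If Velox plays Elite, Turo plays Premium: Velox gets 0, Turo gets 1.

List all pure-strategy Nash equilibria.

Velox against Budget: payoffs 0, -3, -4, 3 → best response Elite.
Velox against Standard: payoffs 5, 1, -1, -4 → best response Standard.
Velox against Plus: payoffs -5, -4, 1, 3 → best response Elite.
Velox against Premium: payoffs 4, 1, -1, 0 → best response Standard.
Turo against Standard: payoffs -1, 5, 1, 2 → best response Standard.
Turo against Plus: payoffs -2, -1, 2, 1 → best response Plus.
Turo against Premium: payoffs 1, 3, -3, 4 → best response Premium.
Turo against Elite: payoffs 2, -2, -3, 1 → best response Budget.
Mutual best responses: (Standard, Standard); (Elite, Budget).

Pure-strategy Nash equilibria: (Standard, Standard) and (Elite, Budget)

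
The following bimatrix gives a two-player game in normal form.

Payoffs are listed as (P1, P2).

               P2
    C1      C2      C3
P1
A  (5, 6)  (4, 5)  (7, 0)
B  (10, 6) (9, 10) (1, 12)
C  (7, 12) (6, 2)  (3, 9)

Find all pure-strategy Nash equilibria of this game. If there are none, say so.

This game has no pure Nash equilibrium.

For each strategy profile, look for a profitable unilateral deviation.
(A, C1): P1 can switch to B (5 → 10). Not NE.
(A, C2): P1 can switch to B (4 → 9). Not NE.
(A, C3): P2 can switch to C1 (0 → 6). Not NE.
(B, C1): P2 can switch to C2 (6 → 10). Not NE.
(B, C2): P2 can switch to C3 (10 → 12). Not NE.
(B, C3): P1 can switch to A (1 → 7). Not NE.
(C, C1): P1 can switch to B (7 → 10). Not NE.
(C, C2): P1 can switch to B (6 → 9). Not NE.
(C, C3): P1 can switch to A (3 → 7). Not NE.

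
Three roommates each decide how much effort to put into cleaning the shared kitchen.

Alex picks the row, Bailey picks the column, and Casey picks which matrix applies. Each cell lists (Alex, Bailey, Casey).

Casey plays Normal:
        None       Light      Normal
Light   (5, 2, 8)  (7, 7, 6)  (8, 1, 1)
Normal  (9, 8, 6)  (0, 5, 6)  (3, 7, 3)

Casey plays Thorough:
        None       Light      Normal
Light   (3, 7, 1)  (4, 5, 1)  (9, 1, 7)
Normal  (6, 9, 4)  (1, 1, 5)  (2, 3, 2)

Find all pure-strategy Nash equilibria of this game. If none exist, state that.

Mark each player's best response to every combination of opponents' strategies; a profile where every player is best-responding is a pure Nash equilibrium.
Alex against (None, Normal): payoffs 5, 9 → best response Normal.
Alex against (None, Thorough): payoffs 3, 6 → best response Normal.
Alex against (Light, Normal): payoffs 7, 0 → best response Light.
Alex against (Light, Thorough): payoffs 4, 1 → best response Light.
Alex against (Normal, Normal): payoffs 8, 3 → best response Light.
Alex against (Normal, Thorough): payoffs 9, 2 → best response Light.
Bailey against (Light, Normal): payoffs 2, 7, 1 → best response Light.
Bailey against (Light, Thorough): payoffs 7, 5, 1 → best response None.
Bailey against (Normal, Normal): payoffs 8, 5, 7 → best response None.
Bailey against (Normal, Thorough): payoffs 9, 1, 3 → best response None.
Casey against (Light, None): payoffs 8, 1 → best response Normal.
Casey against (Light, Light): payoffs 6, 1 → best response Normal.
Casey against (Light, Normal): payoffs 1, 7 → best response Thorough.
Casey against (Normal, None): payoffs 6, 4 → best response Normal.
Casey against (Normal, Light): payoffs 6, 5 → best response Normal.
Casey against (Normal, Normal): payoffs 3, 2 → best response Normal.
Mutual best responses: (Light, Light, Normal); (Normal, None, Normal).

(Light, Light, Normal) and (Normal, None, Normal)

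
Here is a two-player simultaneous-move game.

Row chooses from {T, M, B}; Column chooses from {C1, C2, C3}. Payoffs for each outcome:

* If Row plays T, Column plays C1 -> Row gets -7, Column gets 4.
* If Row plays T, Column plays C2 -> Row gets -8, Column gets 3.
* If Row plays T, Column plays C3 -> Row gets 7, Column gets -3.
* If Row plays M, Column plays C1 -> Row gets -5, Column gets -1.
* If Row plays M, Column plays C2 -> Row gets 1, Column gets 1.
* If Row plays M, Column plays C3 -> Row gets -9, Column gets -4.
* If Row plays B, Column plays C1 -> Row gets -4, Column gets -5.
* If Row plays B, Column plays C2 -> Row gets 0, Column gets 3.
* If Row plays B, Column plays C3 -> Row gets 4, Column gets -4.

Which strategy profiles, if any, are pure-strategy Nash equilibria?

Mark each player's best response to every combination of opponents' strategies; a profile where every player is best-responding is a pure Nash equilibrium.
Row against C1: payoffs -7, -5, -4 → best response B.
Row against C2: payoffs -8, 1, 0 → best response M.
Row against C3: payoffs 7, -9, 4 → best response T.
Column against T: payoffs 4, 3, -3 → best response C1.
Column against M: payoffs -1, 1, -4 → best response C2.
Column against B: payoffs -5, 3, -4 → best response C2.
Mutual best responses: (M, C2).

(M, C2)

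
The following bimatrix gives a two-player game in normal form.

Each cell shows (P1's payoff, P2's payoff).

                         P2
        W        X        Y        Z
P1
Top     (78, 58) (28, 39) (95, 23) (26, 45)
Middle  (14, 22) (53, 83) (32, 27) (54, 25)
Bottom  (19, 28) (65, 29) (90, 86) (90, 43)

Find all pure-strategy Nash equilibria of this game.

The unique pure-strategy Nash equilibrium is (Top, W).

For each player, find the best response to each opponent profile; mutual best responses are the pure NE.
P1 against W: payoffs 78, 14, 19 → best response Top.
P1 against X: payoffs 28, 53, 65 → best response Bottom.
P1 against Y: payoffs 95, 32, 90 → best response Top.
P1 against Z: payoffs 26, 54, 90 → best response Bottom.
P2 against Top: payoffs 58, 39, 23, 45 → best response W.
P2 against Middle: payoffs 22, 83, 27, 25 → best response X.
P2 against Bottom: payoffs 28, 29, 86, 43 → best response Y.
Mutual best responses: (Top, W).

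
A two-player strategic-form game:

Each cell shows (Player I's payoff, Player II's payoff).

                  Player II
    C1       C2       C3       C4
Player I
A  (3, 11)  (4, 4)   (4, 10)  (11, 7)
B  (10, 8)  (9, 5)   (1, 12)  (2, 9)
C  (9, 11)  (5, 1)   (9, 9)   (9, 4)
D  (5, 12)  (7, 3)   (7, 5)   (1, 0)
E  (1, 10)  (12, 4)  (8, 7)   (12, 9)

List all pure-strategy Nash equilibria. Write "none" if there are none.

none

Player I against C1: payoffs 3, 10, 9, 5, 1 → best response B.
Player I against C2: payoffs 4, 9, 5, 7, 12 → best response E.
Player I against C3: payoffs 4, 1, 9, 7, 8 → best response C.
Player I against C4: payoffs 11, 2, 9, 1, 12 → best response E.
Player II against A: payoffs 11, 4, 10, 7 → best response C1.
Player II against B: payoffs 8, 5, 12, 9 → best response C3.
Player II against C: payoffs 11, 1, 9, 4 → best response C1.
Player II against D: payoffs 12, 3, 5, 0 → best response C1.
Player II against E: payoffs 10, 4, 7, 9 → best response C1.
No profile is a mutual best response for all players.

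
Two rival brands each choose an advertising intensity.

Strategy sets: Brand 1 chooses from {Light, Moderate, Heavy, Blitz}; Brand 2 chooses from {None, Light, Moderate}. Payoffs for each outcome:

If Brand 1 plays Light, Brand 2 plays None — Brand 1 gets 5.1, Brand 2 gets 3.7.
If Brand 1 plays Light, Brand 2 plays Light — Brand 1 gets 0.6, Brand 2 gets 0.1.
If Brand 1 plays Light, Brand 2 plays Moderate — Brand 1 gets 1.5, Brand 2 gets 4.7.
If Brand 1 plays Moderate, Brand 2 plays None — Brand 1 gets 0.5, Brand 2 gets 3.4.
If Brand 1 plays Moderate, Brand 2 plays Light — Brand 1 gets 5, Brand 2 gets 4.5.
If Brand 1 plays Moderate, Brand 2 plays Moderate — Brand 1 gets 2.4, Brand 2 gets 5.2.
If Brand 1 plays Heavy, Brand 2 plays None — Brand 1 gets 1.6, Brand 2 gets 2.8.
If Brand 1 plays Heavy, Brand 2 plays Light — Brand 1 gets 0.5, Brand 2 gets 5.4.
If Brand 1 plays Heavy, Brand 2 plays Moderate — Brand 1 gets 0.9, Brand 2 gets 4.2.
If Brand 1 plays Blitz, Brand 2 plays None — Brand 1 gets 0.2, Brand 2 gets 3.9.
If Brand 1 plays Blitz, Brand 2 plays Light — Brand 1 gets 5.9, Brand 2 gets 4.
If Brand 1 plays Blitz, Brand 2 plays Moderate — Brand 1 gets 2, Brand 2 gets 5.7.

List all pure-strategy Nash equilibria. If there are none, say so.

The unique pure-strategy Nash equilibrium is (Moderate, Moderate).

(Light, None): Brand 2 can switch to Moderate (3.7 → 4.7). Not NE.
(Light, Light): Brand 1 can switch to Moderate (0.6 → 5). Not NE.
(Light, Moderate): Brand 1 can switch to Moderate (1.5 → 2.4). Not NE.
(Moderate, None): Brand 1 can switch to Light (0.5 → 5.1). Not NE.
(Moderate, Light): Brand 1 can switch to Blitz (5 → 5.9). Not NE.
(Moderate, Moderate): Brand 1 gets 2.4, best alternative 2; Brand 2 gets 5.2, best alternative 4.5. No profitable deviation — NE.
(Heavy, None): Brand 1 can switch to Light (1.6 → 5.1). Not NE.
(Heavy, Light): Brand 1 can switch to Light (0.5 → 0.6). Not NE.
(Heavy, Moderate): Brand 1 can switch to Light (0.9 → 1.5). Not NE.
(Blitz, None): Brand 1 can switch to Light (0.2 → 5.1). Not NE.
(Blitz, Light): Brand 2 can switch to Moderate (4 → 5.7). Not NE.
(Blitz, Moderate): Brand 1 can switch to Moderate (2 → 2.4). Not NE.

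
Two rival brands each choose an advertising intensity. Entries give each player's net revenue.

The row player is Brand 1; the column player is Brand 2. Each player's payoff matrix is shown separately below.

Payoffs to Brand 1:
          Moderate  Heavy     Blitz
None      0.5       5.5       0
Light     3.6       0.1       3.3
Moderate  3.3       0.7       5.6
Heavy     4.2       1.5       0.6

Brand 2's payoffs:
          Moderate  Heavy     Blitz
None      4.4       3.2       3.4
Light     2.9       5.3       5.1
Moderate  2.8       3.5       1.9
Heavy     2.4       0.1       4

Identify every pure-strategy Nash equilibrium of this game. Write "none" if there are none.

Brand 1 against Moderate: payoffs 0.5, 3.6, 3.3, 4.2 → best response Heavy.
Brand 1 against Heavy: payoffs 5.5, 0.1, 0.7, 1.5 → best response None.
Brand 1 against Blitz: payoffs 0, 3.3, 5.6, 0.6 → best response Moderate.
Brand 2 against None: payoffs 4.4, 3.2, 3.4 → best response Moderate.
Brand 2 against Light: payoffs 2.9, 5.3, 5.1 → best response Heavy.
Brand 2 against Moderate: payoffs 2.8, 3.5, 1.9 → best response Heavy.
Brand 2 against Heavy: payoffs 2.4, 0.1, 4 → best response Blitz.
No profile is a mutual best response for all players.

There is no pure-strategy Nash equilibrium.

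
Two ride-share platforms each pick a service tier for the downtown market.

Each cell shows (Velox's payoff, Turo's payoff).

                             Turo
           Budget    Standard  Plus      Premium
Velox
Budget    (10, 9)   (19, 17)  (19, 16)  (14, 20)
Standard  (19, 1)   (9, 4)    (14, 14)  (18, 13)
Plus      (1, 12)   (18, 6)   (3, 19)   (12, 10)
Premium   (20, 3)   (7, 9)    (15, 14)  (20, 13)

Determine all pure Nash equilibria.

There is no pure-strategy Nash equilibrium.

Velox against Budget: payoffs 10, 19, 1, 20 → best response Premium.
Velox against Standard: payoffs 19, 9, 18, 7 → best response Budget.
Velox against Plus: payoffs 19, 14, 3, 15 → best response Budget.
Velox against Premium: payoffs 14, 18, 12, 20 → best response Premium.
Turo against Budget: payoffs 9, 17, 16, 20 → best response Premium.
Turo against Standard: payoffs 1, 4, 14, 13 → best response Plus.
Turo against Plus: payoffs 12, 6, 19, 10 → best response Plus.
Turo against Premium: payoffs 3, 9, 14, 13 → best response Plus.
No profile is a mutual best response for all players.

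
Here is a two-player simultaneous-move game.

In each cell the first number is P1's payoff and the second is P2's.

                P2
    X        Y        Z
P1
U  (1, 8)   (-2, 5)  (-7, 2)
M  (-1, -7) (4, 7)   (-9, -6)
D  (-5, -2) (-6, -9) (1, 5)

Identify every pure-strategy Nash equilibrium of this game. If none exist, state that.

(U, X); (M, Y); (D, Z)

P1 against X: payoffs 1, -1, -5 → best response U.
P1 against Y: payoffs -2, 4, -6 → best response M.
P1 against Z: payoffs -7, -9, 1 → best response D.
P2 against U: payoffs 8, 5, 2 → best response X.
P2 against M: payoffs -7, 7, -6 → best response Y.
P2 against D: payoffs -2, -9, 5 → best response Z.
Mutual best responses: (U, X); (M, Y); (D, Z).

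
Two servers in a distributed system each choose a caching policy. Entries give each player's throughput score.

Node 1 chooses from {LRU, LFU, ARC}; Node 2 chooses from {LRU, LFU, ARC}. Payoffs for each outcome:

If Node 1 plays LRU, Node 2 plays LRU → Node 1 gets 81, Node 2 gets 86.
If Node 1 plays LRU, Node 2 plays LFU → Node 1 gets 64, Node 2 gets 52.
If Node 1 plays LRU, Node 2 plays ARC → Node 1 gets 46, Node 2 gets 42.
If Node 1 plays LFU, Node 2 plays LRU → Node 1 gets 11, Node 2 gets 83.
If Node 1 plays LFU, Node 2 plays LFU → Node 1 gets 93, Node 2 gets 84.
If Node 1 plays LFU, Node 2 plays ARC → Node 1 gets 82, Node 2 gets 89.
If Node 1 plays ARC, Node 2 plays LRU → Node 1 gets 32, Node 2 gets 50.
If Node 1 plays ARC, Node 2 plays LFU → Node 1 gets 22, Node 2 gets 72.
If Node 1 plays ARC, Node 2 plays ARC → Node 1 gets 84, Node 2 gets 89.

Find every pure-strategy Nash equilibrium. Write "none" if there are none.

(LRU, LRU), (ARC, ARC)

For each player, find the best response to each opponent profile; mutual best responses are the pure NE.
Node 1 against LRU: payoffs 81, 11, 32 → best response LRU.
Node 1 against LFU: payoffs 64, 93, 22 → best response LFU.
Node 1 against ARC: payoffs 46, 82, 84 → best response ARC.
Node 2 against LRU: payoffs 86, 52, 42 → best response LRU.
Node 2 against LFU: payoffs 83, 84, 89 → best response ARC.
Node 2 against ARC: payoffs 50, 72, 89 → best response ARC.
Mutual best responses: (LRU, LRU); (ARC, ARC).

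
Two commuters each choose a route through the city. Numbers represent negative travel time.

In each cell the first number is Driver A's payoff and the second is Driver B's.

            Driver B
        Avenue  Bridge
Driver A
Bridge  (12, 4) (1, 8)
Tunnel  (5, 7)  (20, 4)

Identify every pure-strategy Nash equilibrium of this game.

For each strategy profile, look for a profitable unilateral deviation.
(Bridge, Avenue): Driver B can switch to Bridge (4 → 8). Not NE.
(Bridge, Bridge): Driver A can switch to Tunnel (1 → 20). Not NE.
(Tunnel, Avenue): Driver A can switch to Bridge (5 → 12). Not NE.
(Tunnel, Bridge): Driver B can switch to Avenue (4 → 7). Not NE.

This game has no pure Nash equilibrium.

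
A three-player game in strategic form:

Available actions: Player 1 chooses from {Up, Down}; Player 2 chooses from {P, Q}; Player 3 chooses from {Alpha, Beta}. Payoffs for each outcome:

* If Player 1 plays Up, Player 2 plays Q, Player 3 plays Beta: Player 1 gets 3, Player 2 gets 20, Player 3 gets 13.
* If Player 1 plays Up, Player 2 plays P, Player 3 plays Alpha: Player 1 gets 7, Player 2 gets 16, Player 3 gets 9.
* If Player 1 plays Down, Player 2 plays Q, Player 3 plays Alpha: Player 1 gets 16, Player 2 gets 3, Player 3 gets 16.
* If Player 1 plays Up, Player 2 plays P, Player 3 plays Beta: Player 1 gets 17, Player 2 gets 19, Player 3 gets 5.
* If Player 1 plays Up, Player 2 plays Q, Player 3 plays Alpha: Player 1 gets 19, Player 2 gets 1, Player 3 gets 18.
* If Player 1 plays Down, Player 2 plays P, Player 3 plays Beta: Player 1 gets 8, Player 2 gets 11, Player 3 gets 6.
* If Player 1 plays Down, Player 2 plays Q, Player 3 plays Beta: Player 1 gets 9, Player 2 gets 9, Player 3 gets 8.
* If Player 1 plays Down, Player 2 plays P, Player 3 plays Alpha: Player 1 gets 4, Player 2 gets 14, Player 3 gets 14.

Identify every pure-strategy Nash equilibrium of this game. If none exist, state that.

Pure NE: (Up, P, Alpha)

Check each profile: it is a Nash equilibrium iff no player can strictly gain by switching unilaterally.
(Up, P, Alpha): Player 1 gets 7, best alternative 4; Player 2 gets 16, best alternative 1; Player 3 gets 9, best alternative 5. No profitable deviation — NE.
(Up, P, Beta): Player 2 can switch to Q (19 → 20). Not NE.
(Up, Q, Alpha): Player 2 can switch to P (1 → 16). Not NE.
(Up, Q, Beta): Player 1 can switch to Down (3 → 9). Not NE.
(Down, P, Alpha): Player 1 can switch to Up (4 → 7). Not NE.
(Down, P, Beta): Player 1 can switch to Up (8 → 17). Not NE.
(Down, Q, Alpha): Player 1 can switch to Up (16 → 19). Not NE.
(Down, Q, Beta): Player 2 can switch to P (9 → 11). Not NE.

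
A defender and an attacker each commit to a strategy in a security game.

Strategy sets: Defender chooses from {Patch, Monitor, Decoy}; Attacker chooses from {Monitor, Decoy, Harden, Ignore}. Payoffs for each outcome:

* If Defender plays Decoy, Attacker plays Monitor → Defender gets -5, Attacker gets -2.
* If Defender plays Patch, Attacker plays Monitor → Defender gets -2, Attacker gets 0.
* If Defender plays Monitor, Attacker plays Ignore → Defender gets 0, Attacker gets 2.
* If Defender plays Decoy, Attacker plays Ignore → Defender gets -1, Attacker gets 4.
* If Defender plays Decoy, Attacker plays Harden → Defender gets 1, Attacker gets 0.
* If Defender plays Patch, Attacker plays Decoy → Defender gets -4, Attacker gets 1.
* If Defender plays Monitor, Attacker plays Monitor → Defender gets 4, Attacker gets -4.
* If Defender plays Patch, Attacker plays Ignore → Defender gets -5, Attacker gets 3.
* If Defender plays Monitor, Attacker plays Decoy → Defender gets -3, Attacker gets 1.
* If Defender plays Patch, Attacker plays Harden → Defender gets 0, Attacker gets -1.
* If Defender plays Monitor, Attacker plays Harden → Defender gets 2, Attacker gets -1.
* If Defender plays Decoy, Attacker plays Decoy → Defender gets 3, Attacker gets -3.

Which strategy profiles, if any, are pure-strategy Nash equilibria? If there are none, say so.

The unique pure-strategy Nash equilibrium is (Monitor, Ignore).

Mark each player's best response to every combination of opponents' strategies; a profile where every player is best-responding is a pure Nash equilibrium.
Defender against Monitor: payoffs -2, 4, -5 → best response Monitor.
Defender against Decoy: payoffs -4, -3, 3 → best response Decoy.
Defender against Harden: payoffs 0, 2, 1 → best response Monitor.
Defender against Ignore: payoffs -5, 0, -1 → best response Monitor.
Attacker against Patch: payoffs 0, 1, -1, 3 → best response Ignore.
Attacker against Monitor: payoffs -4, 1, -1, 2 → best response Ignore.
Attacker against Decoy: payoffs -2, -3, 0, 4 → best response Ignore.
Mutual best responses: (Monitor, Ignore).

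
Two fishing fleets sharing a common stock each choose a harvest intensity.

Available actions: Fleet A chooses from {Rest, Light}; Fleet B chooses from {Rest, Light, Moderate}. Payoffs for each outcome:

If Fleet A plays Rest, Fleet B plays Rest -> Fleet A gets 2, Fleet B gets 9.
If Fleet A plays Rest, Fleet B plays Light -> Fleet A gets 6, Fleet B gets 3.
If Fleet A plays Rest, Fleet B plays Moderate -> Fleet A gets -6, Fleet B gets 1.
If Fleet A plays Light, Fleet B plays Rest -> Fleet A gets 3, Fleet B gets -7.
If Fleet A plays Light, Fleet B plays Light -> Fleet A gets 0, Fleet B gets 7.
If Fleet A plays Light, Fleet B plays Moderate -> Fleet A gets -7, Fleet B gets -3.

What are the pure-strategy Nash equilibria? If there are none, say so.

none

(Rest, Rest): Fleet A can switch to Light (2 → 3). Not NE.
(Rest, Light): Fleet B can switch to Rest (3 → 9). Not NE.
(Rest, Moderate): Fleet B can switch to Rest (1 → 9). Not NE.
(Light, Rest): Fleet B can switch to Light (-7 → 7). Not NE.
(Light, Light): Fleet A can switch to Rest (0 → 6). Not NE.
(Light, Moderate): Fleet A can switch to Rest (-7 → -6). Not NE.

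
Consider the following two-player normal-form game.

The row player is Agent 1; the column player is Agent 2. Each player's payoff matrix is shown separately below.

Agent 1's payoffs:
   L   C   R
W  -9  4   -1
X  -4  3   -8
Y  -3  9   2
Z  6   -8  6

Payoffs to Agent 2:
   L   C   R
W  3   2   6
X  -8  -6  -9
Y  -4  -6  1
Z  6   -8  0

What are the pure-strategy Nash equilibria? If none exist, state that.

Agent 1 against L: payoffs -9, -4, -3, 6 → best response Z.
Agent 1 against C: payoffs 4, 3, 9, -8 → best response Y.
Agent 1 against R: payoffs -1, -8, 2, 6 → best response Z.
Agent 2 against W: payoffs 3, 2, 6 → best response R.
Agent 2 against X: payoffs -8, -6, -9 → best response C.
Agent 2 against Y: payoffs -4, -6, 1 → best response R.
Agent 2 against Z: payoffs 6, -8, 0 → best response L.
Mutual best responses: (Z, L).

Pure NE: (Z, L)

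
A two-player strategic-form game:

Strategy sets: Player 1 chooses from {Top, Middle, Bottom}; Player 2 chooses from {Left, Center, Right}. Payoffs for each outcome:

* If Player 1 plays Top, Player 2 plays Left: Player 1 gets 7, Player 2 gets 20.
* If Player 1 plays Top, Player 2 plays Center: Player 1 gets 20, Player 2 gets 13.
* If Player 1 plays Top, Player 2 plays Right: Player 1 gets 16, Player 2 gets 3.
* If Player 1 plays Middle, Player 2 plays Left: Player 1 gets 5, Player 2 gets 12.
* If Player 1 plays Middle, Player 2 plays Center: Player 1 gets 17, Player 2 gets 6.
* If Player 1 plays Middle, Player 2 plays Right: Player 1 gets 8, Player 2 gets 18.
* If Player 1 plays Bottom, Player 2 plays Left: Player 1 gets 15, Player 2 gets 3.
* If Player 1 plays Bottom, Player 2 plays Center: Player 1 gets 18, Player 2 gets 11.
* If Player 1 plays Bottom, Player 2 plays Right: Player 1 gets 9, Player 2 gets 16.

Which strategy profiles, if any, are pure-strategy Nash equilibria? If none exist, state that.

This game has no pure Nash equilibrium.

(Top, Left): Player 1 can switch to Bottom (7 → 15). Not NE.
(Top, Center): Player 2 can switch to Left (13 → 20). Not NE.
(Top, Right): Player 2 can switch to Left (3 → 20). Not NE.
(Middle, Left): Player 1 can switch to Top (5 → 7). Not NE.
(Middle, Center): Player 1 can switch to Top (17 → 20). Not NE.
(Middle, Right): Player 1 can switch to Top (8 → 16). Not NE.
(Bottom, Left): Player 2 can switch to Center (3 → 11). Not NE.
(Bottom, Center): Player 1 can switch to Top (18 → 20). Not NE.
(Bottom, Right): Player 1 can switch to Top (9 → 16). Not NE.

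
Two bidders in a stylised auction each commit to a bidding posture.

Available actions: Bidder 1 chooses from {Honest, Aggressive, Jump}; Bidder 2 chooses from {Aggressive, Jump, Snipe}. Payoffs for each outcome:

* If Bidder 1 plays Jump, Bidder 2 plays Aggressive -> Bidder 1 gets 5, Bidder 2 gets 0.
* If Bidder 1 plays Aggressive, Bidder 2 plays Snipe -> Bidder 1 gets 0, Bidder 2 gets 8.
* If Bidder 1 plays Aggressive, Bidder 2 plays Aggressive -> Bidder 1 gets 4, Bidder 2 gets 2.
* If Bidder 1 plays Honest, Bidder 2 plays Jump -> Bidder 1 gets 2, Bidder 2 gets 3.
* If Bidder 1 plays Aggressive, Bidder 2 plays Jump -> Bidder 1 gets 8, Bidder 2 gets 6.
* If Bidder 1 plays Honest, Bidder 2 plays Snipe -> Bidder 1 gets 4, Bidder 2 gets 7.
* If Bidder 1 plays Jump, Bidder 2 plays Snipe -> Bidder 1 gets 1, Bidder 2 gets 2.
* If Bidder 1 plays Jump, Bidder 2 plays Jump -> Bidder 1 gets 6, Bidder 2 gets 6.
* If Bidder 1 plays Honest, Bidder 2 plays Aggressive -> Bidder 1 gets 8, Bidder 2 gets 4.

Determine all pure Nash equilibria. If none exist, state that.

(Honest, Snipe)

Mark each player's best response to every combination of opponents' strategies; a profile where every player is best-responding is a pure Nash equilibrium.
Bidder 1 against Aggressive: payoffs 8, 4, 5 → best response Honest.
Bidder 1 against Jump: payoffs 2, 8, 6 → best response Aggressive.
Bidder 1 against Snipe: payoffs 4, 0, 1 → best response Honest.
Bidder 2 against Honest: payoffs 4, 3, 7 → best response Snipe.
Bidder 2 against Aggressive: payoffs 2, 6, 8 → best response Snipe.
Bidder 2 against Jump: payoffs 0, 6, 2 → best response Jump.
Mutual best responses: (Honest, Snipe).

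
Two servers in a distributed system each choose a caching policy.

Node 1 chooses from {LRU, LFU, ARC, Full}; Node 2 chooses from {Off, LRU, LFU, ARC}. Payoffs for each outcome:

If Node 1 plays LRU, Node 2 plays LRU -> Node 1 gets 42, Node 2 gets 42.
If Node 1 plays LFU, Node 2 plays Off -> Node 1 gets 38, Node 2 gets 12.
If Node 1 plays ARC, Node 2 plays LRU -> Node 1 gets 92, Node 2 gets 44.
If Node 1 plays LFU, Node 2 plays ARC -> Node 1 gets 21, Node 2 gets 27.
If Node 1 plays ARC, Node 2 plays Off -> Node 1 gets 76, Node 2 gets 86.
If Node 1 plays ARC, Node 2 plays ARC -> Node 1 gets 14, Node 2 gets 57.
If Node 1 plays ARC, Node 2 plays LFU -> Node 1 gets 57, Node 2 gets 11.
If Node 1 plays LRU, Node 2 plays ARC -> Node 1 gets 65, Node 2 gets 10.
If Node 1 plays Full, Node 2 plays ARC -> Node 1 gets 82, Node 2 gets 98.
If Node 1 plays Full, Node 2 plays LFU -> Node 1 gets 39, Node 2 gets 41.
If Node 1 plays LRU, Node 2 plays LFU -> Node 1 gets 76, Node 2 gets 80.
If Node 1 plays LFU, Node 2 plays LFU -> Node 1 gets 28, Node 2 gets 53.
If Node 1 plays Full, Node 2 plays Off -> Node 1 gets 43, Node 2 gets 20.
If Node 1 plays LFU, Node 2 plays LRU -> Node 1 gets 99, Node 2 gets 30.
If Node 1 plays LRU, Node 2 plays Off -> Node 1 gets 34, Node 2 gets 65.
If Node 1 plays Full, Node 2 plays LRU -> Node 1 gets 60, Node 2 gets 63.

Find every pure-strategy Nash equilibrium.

The pure Nash equilibria are (LRU, LFU), (ARC, Off), (Full, ARC).

Node 1 against Off: payoffs 34, 38, 76, 43 → best response ARC.
Node 1 against LRU: payoffs 42, 99, 92, 60 → best response LFU.
Node 1 against LFU: payoffs 76, 28, 57, 39 → best response LRU.
Node 1 against ARC: payoffs 65, 21, 14, 82 → best response Full.
Node 2 against LRU: payoffs 65, 42, 80, 10 → best response LFU.
Node 2 against LFU: payoffs 12, 30, 53, 27 → best response LFU.
Node 2 against ARC: payoffs 86, 44, 11, 57 → best response Off.
Node 2 against Full: payoffs 20, 63, 41, 98 → best response ARC.
Mutual best responses: (LRU, LFU); (ARC, Off); (Full, ARC).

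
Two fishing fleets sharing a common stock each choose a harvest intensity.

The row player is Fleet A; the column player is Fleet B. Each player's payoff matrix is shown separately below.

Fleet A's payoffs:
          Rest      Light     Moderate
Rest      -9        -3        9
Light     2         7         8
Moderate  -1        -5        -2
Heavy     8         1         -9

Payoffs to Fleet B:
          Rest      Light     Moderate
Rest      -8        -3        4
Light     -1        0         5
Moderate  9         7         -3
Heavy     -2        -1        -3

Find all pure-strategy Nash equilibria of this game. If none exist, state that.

Fleet A against Rest: payoffs -9, 2, -1, 8 → best response Heavy.
Fleet A against Light: payoffs -3, 7, -5, 1 → best response Light.
Fleet A against Moderate: payoffs 9, 8, -2, -9 → best response Rest.
Fleet B against Rest: payoffs -8, -3, 4 → best response Moderate.
Fleet B against Light: payoffs -1, 0, 5 → best response Moderate.
Fleet B against Moderate: payoffs 9, 7, -3 → best response Rest.
Fleet B against Heavy: payoffs -2, -1, -3 → best response Light.
Mutual best responses: (Rest, Moderate).

(Rest, Moderate)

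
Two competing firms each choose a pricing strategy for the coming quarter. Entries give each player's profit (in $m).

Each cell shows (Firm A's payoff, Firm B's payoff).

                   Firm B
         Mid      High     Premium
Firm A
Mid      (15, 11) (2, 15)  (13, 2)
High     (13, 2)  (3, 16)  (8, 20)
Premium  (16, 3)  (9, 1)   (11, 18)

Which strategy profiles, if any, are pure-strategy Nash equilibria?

For each player, find the best response to each opponent profile; mutual best responses are the pure NE.
Firm A against Mid: payoffs 15, 13, 16 → best response Premium.
Firm A against High: payoffs 2, 3, 9 → best response Premium.
Firm A against Premium: payoffs 13, 8, 11 → best response Mid.
Firm B against Mid: payoffs 11, 15, 2 → best response High.
Firm B against High: payoffs 2, 16, 20 → best response Premium.
Firm B against Premium: payoffs 3, 1, 18 → best response Premium.
No profile is a mutual best response for all players.

This game has no pure Nash equilibrium.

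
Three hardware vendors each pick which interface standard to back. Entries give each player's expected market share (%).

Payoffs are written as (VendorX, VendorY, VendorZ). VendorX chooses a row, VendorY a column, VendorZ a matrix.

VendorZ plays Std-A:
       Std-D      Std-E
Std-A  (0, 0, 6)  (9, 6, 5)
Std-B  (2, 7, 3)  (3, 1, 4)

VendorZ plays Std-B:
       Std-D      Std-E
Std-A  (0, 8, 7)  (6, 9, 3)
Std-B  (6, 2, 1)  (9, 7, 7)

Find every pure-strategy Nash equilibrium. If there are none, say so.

(Std-A, Std-E, Std-A), (Std-B, Std-D, Std-A), (Std-B, Std-E, Std-B)

For each player, find the best response to each opponent profile; mutual best responses are the pure NE.
VendorX against (Std-D, Std-A): payoffs 0, 2 → best response Std-B.
VendorX against (Std-D, Std-B): payoffs 0, 6 → best response Std-B.
VendorX against (Std-E, Std-A): payoffs 9, 3 → best response Std-A.
VendorX against (Std-E, Std-B): payoffs 6, 9 → best response Std-B.
VendorY against (Std-A, Std-A): payoffs 0, 6 → best response Std-E.
VendorY against (Std-A, Std-B): payoffs 8, 9 → best response Std-E.
VendorY against (Std-B, Std-A): payoffs 7, 1 → best response Std-D.
VendorY against (Std-B, Std-B): payoffs 2, 7 → best response Std-E.
VendorZ against (Std-A, Std-D): payoffs 6, 7 → best response Std-B.
VendorZ against (Std-A, Std-E): payoffs 5, 3 → best response Std-A.
VendorZ against (Std-B, Std-D): payoffs 3, 1 → best response Std-A.
VendorZ against (Std-B, Std-E): payoffs 4, 7 → best response Std-B.
Mutual best responses: (Std-A, Std-E, Std-A); (Std-B, Std-D, Std-A); (Std-B, Std-E, Std-B).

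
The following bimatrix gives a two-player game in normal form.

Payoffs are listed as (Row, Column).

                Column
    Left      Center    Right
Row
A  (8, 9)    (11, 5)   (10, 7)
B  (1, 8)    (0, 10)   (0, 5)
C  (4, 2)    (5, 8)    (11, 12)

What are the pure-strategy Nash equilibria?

(A, Left): Row gets 8, best alternative 4; Column gets 9, best alternative 7. No profitable deviation — NE.
(A, Center): Column can switch to Left (5 → 9). Not NE.
(A, Right): Row can switch to C (10 → 11). Not NE.
(B, Left): Row can switch to A (1 → 8). Not NE.
(B, Center): Row can switch to A (0 → 11). Not NE.
(B, Right): Row can switch to A (0 → 10). Not NE.
(C, Left): Row can switch to A (4 → 8). Not NE.
(C, Center): Row can switch to A (5 → 11). Not NE.
(C, Right): Row gets 11, best alternative 10; Column gets 12, best alternative 8. No profitable deviation — NE.

The pure Nash equilibria are (A, Left) and (C, Right).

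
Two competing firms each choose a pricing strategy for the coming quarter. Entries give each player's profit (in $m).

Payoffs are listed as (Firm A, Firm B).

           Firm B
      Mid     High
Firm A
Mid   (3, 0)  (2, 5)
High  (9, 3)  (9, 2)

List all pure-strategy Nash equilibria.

(High, Mid)

For each strategy profile, look for a profitable unilateral deviation.
(Mid, Mid): Firm A can switch to High (3 → 9). Not NE.
(Mid, High): Firm A can switch to High (2 → 9). Not NE.
(High, Mid): Firm A gets 9, best alternative 3; Firm B gets 3, best alternative 2. No profitable deviation — NE.
(High, High): Firm B can switch to Mid (2 → 3). Not NE.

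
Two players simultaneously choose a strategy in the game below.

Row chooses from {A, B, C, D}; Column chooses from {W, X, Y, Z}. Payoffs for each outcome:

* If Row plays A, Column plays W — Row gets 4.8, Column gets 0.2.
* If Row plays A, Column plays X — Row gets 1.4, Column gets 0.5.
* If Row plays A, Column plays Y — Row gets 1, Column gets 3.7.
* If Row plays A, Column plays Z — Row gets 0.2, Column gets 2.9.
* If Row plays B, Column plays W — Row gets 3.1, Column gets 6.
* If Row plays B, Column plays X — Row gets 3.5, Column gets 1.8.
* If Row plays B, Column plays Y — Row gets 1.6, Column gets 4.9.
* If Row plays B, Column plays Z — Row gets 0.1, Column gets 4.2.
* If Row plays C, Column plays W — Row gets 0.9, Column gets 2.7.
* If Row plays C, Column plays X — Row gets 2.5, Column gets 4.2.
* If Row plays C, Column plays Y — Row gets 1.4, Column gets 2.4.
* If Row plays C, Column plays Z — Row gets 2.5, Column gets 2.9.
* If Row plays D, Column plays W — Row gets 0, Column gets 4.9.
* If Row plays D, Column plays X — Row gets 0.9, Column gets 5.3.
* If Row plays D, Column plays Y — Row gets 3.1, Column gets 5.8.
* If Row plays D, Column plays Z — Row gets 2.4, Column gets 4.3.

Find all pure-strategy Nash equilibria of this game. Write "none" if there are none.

Mark each player's best response to every combination of opponents' strategies; a profile where every player is best-responding is a pure Nash equilibrium.
Row against W: payoffs 4.8, 3.1, 0.9, 0 → best response A.
Row against X: payoffs 1.4, 3.5, 2.5, 0.9 → best response B.
Row against Y: payoffs 1, 1.6, 1.4, 3.1 → best response D.
Row against Z: payoffs 0.2, 0.1, 2.5, 2.4 → best response C.
Column against A: payoffs 0.2, 0.5, 3.7, 2.9 → best response Y.
Column against B: payoffs 6, 1.8, 4.9, 4.2 → best response W.
Column against C: payoffs 2.7, 4.2, 2.4, 2.9 → best response X.
Column against D: payoffs 4.9, 5.3, 5.8, 4.3 → best response Y.
Mutual best responses: (D, Y).

Pure NE: (D, Y)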